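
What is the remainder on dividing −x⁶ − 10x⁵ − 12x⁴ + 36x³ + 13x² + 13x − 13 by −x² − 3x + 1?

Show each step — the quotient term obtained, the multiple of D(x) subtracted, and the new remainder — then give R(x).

Step 1: lead(−x⁶ − 10x⁵ − 12x⁴ + 36x³ + 13x² + 13x − 13) ÷ lead(D) = −x⁶ ÷ −x² = x⁴. Subtract (x⁴)·D = −x⁶ − 3x⁵ + x⁴. Remainder: −7x⁵ − 13x⁴ + 36x³ + 13x² + 13x − 13.
Step 2: lead(−7x⁵ − 13x⁴ + 36x³ + 13x² + 13x − 13) ÷ lead(D) = −7x⁵ ÷ −x² = 7x³. Subtract (7x³)·D = −7x⁵ − 21x⁴ + 7x³. Remainder: 8x⁴ + 29x³ + 13x² + 13x − 13.
Step 3: lead(8x⁴ + 29x³ + 13x² + 13x − 13) ÷ lead(D) = 8x⁴ ÷ −x² = −8x². Subtract (−8x²)·D = 8x⁴ + 24x³ − 8x². Remainder: 5x³ + 21x² + 13x − 13.
Step 4: lead(5x³ + 21x² + 13x − 13) ÷ lead(D) = 5x³ ÷ −x² = −5x. Subtract (−5x)·D = 5x³ + 15x² − 5x. Remainder: 6x² + 18x − 13.
Step 5: lead(6x² + 18x − 13) ÷ lead(D) = 6x² ÷ −x² = −6. Subtract (−6)·D = 6x² + 18x − 6. Remainder: −7.

R(x) = −7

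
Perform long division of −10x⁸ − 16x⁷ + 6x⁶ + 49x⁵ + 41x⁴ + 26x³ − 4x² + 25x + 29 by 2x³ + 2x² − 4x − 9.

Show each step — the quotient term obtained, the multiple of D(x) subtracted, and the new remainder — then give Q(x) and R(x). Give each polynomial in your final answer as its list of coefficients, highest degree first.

Q = [-5, -3, -4, 0, -1, -4]; R = [-7]

Step 1: lead(−10x⁸ − 16x⁷ + 6x⁶ + 49x⁵ + 41x⁴ + 26x³ − 4x² + 25x + 29) ÷ lead(D) = −10x⁸ ÷ 2x³ = −5x⁵. Subtract (−5x⁵)·D = −10x⁸ − 10x⁷ + 20x⁶ + 45x⁵. Remainder: −6x⁷ − 14x⁶ + 4x⁵ + 41x⁴ + 26x³ − 4x² + 25x + 29.
Step 2: lead(−6x⁷ − 14x⁶ + 4x⁵ + 41x⁴ + 26x³ − 4x² + 25x + 29) ÷ lead(D) = −6x⁷ ÷ 2x³ = −3x⁴. Subtract (−3x⁴)·D = −6x⁷ − 6x⁶ + 12x⁵ + 27x⁴. Remainder: −8x⁶ − 8x⁵ + 14x⁴ + 26x³ − 4x² + 25x + 29.
Step 3: lead(−8x⁶ − 8x⁵ + 14x⁴ + 26x³ − 4x² + 25x + 29) ÷ lead(D) = −8x⁶ ÷ 2x³ = −4x³. Subtract (−4x³)·D = −8x⁶ − 8x⁵ + 16x⁴ + 36x³. Remainder: −2x⁴ − 10x³ − 4x² + 25x + 29.
Step 4: lead(−2x⁴ − 10x³ − 4x² + 25x + 29) ÷ lead(D) = −2x⁴ ÷ 2x³ = −x. Subtract (−x)·D = −2x⁴ − 2x³ + 4x² + 9x. Remainder: −8x³ − 8x² + 16x + 29.
Step 5: lead(−8x³ − 8x² + 16x + 29) ÷ lead(D) = −8x³ ÷ 2x³ = −4. Subtract (−4)·D = −8x³ − 8x² + 16x + 36. Remainder: −7.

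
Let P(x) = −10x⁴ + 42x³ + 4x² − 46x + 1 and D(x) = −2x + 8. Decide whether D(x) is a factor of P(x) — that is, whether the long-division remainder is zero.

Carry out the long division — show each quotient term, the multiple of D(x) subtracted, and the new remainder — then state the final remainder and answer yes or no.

Step 1: lead(−10x⁴ + 42x³ + 4x² − 46x + 1) ÷ lead(D) = −10x⁴ ÷ −2x = 5x³. Subtract (5x³)·D = −10x⁴ + 40x³. Remainder: 2x³ + 4x² − 46x + 1.
Step 2: lead(2x³ + 4x² − 46x + 1) ÷ lead(D) = 2x³ ÷ −2x = −x². Subtract (−x²)·D = 2x³ − 8x². Remainder: 12x² − 46x + 1.
Step 3: lead(12x² − 46x + 1) ÷ lead(D) = 12x² ÷ −2x = −6x. Subtract (−6x)·D = 12x² − 48x. Remainder: 2x + 1.
Step 4: lead(2x + 1) ÷ lead(D) = 2x ÷ −2x = −1. Subtract (−1)·D = 2x − 8. Remainder: 9.

R(x) = 9, so D(x) is not a factor of P(x). no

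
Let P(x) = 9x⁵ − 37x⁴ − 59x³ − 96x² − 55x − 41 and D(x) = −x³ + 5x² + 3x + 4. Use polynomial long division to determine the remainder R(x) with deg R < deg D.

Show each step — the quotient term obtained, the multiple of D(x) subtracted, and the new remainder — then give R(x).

Step 1: lead(9x⁵ − 37x⁴ − 59x³ − 96x² − 55x − 41) ÷ lead(D) = 9x⁵ ÷ −x³ = −9x². Subtract (−9x²)·D = 9x⁵ − 45x⁴ − 27x³ − 36x². Remainder: 8x⁴ − 32x³ − 60x² − 55x − 41.
Step 2: lead(8x⁴ − 32x³ − 60x² − 55x − 41) ÷ lead(D) = 8x⁴ ÷ −x³ = −8x. Subtract (−8x)·D = 8x⁴ − 40x³ − 24x² − 32x. Remainder: 8x³ − 36x² − 23x − 41.
Step 3: lead(8x³ − 36x² − 23x − 41) ÷ lead(D) = 8x³ ÷ −x³ = −8. Subtract (−8)·D = 8x³ − 40x² − 24x − 32. Remainder: 4x² + x − 9.

R(x) = 4x² + x − 9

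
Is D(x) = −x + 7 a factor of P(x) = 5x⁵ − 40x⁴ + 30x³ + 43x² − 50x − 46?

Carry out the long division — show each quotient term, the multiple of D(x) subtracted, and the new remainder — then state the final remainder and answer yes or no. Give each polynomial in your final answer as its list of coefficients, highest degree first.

R = [-4], so D(x) is not a factor of P(x). no

Step 1: lead(5x⁵ − 40x⁴ + 30x³ + 43x² − 50x − 46) ÷ lead(D) = 5x⁵ ÷ −x = −5x⁴. Subtract (−5x⁴)·D = 5x⁵ − 35x⁴. Remainder: −5x⁴ + 30x³ + 43x² − 50x − 46.
Step 2: lead(−5x⁴ + 30x³ + 43x² − 50x − 46) ÷ lead(D) = −5x⁴ ÷ −x = 5x³. Subtract (5x³)·D = −5x⁴ + 35x³. Remainder: −5x³ + 43x² − 50x − 46.
Step 3: lead(−5x³ + 43x² − 50x − 46) ÷ lead(D) = −5x³ ÷ −x = 5x². Subtract (5x²)·D = −5x³ + 35x². Remainder: 8x² − 50x − 46.
Step 4: lead(8x² − 50x − 46) ÷ lead(D) = 8x² ÷ −x = −8x. Subtract (−8x)·D = 8x² − 56x. Remainder: 6x − 46.
Step 5: lead(6x − 46) ÷ lead(D) = 6x ÷ −x = −6. Subtract (−6)·D = 6x − 42. Remainder: −4.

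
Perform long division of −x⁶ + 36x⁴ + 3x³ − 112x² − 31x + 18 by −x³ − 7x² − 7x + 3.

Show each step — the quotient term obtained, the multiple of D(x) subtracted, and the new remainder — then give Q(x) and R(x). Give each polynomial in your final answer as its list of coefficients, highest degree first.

Q = [1, -7, 6, 7]; R = [-3]

Step 1: lead(−x⁶ + 36x⁴ + 3x³ − 112x² − 31x + 18) ÷ lead(D) = −x⁶ ÷ −x³ = x³. Subtract (x³)·D = −x⁶ − 7x⁵ − 7x⁴ + 3x³. Remainder: 7x⁵ + 43x⁴ − 112x² − 31x + 18.
Step 2: lead(7x⁵ + 43x⁴ − 112x² − 31x + 18) ÷ lead(D) = 7x⁵ ÷ −x³ = −7x². Subtract (−7x²)·D = 7x⁵ + 49x⁴ + 49x³ − 21x². Remainder: −6x⁴ − 49x³ − 91x² − 31x + 18.
Step 3: lead(−6x⁴ − 49x³ − 91x² − 31x + 18) ÷ lead(D) = −6x⁴ ÷ −x³ = 6x. Subtract (6x)·D = −6x⁴ − 42x³ − 42x² + 18x. Remainder: −7x³ − 49x² − 49x + 18.
Step 4: lead(−7x³ − 49x² − 49x + 18) ÷ lead(D) = −7x³ ÷ −x³ = 7. Subtract (7)·D = −7x³ − 49x² − 49x + 21. Remainder: −3.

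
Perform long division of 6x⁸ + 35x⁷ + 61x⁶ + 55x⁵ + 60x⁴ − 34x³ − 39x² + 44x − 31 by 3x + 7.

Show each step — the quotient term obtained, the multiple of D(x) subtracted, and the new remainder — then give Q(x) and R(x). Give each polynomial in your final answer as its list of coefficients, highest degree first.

Q = [2, 7, 4, 9, -1, -9, 8, -4]; R = [-3]

Step 1: lead(6x⁸ + 35x⁷ + 61x⁶ + 55x⁵ + 60x⁴ − 34x³ − 39x² + 44x − 31) ÷ lead(D) = 6x⁸ ÷ 3x = 2x⁷. Subtract (2x⁷)·D = 6x⁸ + 14x⁷. Remainder: 21x⁷ + 61x⁶ + 55x⁵ + 60x⁴ − 34x³ − 39x² + 44x − 31.
Step 2: lead(21x⁷ + 61x⁶ + 55x⁵ + 60x⁴ − 34x³ − 39x² + 44x − 31) ÷ lead(D) = 21x⁷ ÷ 3x = 7x⁶. Subtract (7x⁶)·D = 21x⁷ + 49x⁶. Remainder: 12x⁶ + 55x⁵ + 60x⁴ − 34x³ − 39x² + 44x − 31.
Step 3: lead(12x⁶ + 55x⁵ + 60x⁴ − 34x³ − 39x² + 44x − 31) ÷ lead(D) = 12x⁶ ÷ 3x = 4x⁵. Subtract (4x⁵)·D = 12x⁶ + 28x⁵. Remainder: 27x⁵ + 60x⁴ − 34x³ − 39x² + 44x − 31.
Step 4: lead(27x⁵ + 60x⁴ − 34x³ − 39x² + 44x − 31) ÷ lead(D) = 27x⁵ ÷ 3x = 9x⁴. Subtract (9x⁴)·D = 27x⁵ + 63x⁴. Remainder: −3x⁴ − 34x³ − 39x² + 44x − 31.
Step 5: lead(−3x⁴ − 34x³ − 39x² + 44x − 31) ÷ lead(D) = −3x⁴ ÷ 3x = −x³. Subtract (−x³)·D = −3x⁴ − 7x³. Remainder: −27x³ − 39x² + 44x − 31.
Step 6: lead(−27x³ − 39x² + 44x − 31) ÷ lead(D) = −27x³ ÷ 3x = −9x². Subtract (−9x²)·D = −27x³ − 63x². Remainder: 24x² + 44x − 31.
Step 7: lead(24x² + 44x − 31) ÷ lead(D) = 24x² ÷ 3x = 8x. Subtract (8x)·D = 24x² + 56x. Remainder: −12x − 31.
Step 8: lead(−12x − 31) ÷ lead(D) = −12x ÷ 3x = −4. Subtract (−4)·D = −12x − 28. Remainder: −3.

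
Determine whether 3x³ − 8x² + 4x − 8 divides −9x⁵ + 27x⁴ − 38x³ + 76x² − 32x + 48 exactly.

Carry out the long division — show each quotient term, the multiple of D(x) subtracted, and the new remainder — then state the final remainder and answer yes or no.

Step 1: lead(−9x⁵ + 27x⁴ − 38x³ + 76x² − 32x + 48) ÷ lead(D) = −9x⁵ ÷ 3x³ = −3x². Subtract (−3x²)·D = −9x⁵ + 24x⁴ − 12x³ + 24x². Remainder: 3x⁴ − 26x³ + 52x² − 32x + 48.
Step 2: lead(3x⁴ − 26x³ + 52x² − 32x + 48) ÷ lead(D) = 3x⁴ ÷ 3x³ = x. Subtract (x)·D = 3x⁴ − 8x³ + 4x² − 8x. Remainder: −18x³ + 48x² − 24x + 48.
Step 3: lead(−18x³ + 48x² − 24x + 48) ÷ lead(D) = −18x³ ÷ 3x³ = −6. Subtract (−6)·D = −18x³ + 48x² − 24x + 48. Remainder: 0.

R(x) = 0, so D(x) is a factor of P(x). yes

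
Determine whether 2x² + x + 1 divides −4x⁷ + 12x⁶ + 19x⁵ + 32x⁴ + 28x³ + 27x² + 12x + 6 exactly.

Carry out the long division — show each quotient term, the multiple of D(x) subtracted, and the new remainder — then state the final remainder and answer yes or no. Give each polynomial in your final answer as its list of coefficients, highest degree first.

Step 1: lead(−4x⁷ + 12x⁶ + 19x⁵ + 32x⁴ + 28x³ + 27x² + 12x + 6) ÷ lead(D) = −4x⁷ ÷ 2x² = −2x⁵. Subtract (−2x⁵)·D = −4x⁷ − 2x⁶ − 2x⁵. Remainder: 14x⁶ + 21x⁵ + 32x⁴ + 28x³ + 27x² + 12x + 6.
Step 2: lead(14x⁶ + 21x⁵ + 32x⁴ + 28x³ + 27x² + 12x + 6) ÷ lead(D) = 14x⁶ ÷ 2x² = 7x⁴. Subtract (7x⁴)·D = 14x⁶ + 7x⁵ + 7x⁴. Remainder: 14x⁵ + 25x⁴ + 28x³ + 27x² + 12x + 6.
Step 3: lead(14x⁵ + 25x⁴ + 28x³ + 27x² + 12x + 6) ÷ lead(D) = 14x⁵ ÷ 2x² = 7x³. Subtract (7x³)·D = 14x⁵ + 7x⁴ + 7x³. Remainder: 18x⁴ + 21x³ + 27x² + 12x + 6.
Step 4: lead(18x⁴ + 21x³ + 27x² + 12x + 6) ÷ lead(D) = 18x⁴ ÷ 2x² = 9x². Subtract (9x²)·D = 18x⁴ + 9x³ + 9x². Remainder: 12x³ + 18x² + 12x + 6.
Step 5: lead(12x³ + 18x² + 12x + 6) ÷ lead(D) = 12x³ ÷ 2x² = 6x. Subtract (6x)·D = 12x³ + 6x² + 6x. Remainder: 12x² + 6x + 6.
Step 6: lead(12x² + 6x + 6) ÷ lead(D) = 12x² ÷ 2x² = 6. Subtract (6)·D = 12x² + 6x + 6. Remainder: 0.

R = [0], so D(x) is a factor of P(x). yes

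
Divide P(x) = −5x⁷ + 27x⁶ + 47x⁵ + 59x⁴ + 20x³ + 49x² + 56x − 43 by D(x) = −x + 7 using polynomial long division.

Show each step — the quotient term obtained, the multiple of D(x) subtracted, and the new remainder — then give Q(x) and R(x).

Step 1: lead(−5x⁷ + 27x⁶ + 47x⁵ + 59x⁴ + 20x³ + 49x² + 56x − 43) ÷ lead(D) = −5x⁷ ÷ −x = 5x⁶. Subtract (5x⁶)·D = −5x⁷ + 35x⁶. Remainder: −8x⁶ + 47x⁵ + 59x⁴ + 20x³ + 49x² + 56x − 43.
Step 2: lead(−8x⁶ + 47x⁵ + 59x⁴ + 20x³ + 49x² + 56x − 43) ÷ lead(D) = −8x⁶ ÷ −x = 8x⁵. Subtract (8x⁵)·D = −8x⁶ + 56x⁵. Remainder: −9x⁵ + 59x⁴ + 20x³ + 49x² + 56x − 43.
Step 3: lead(−9x⁵ + 59x⁴ + 20x³ + 49x² + 56x − 43) ÷ lead(D) = −9x⁵ ÷ −x = 9x⁴. Subtract (9x⁴)·D = −9x⁵ + 63x⁴. Remainder: −4x⁴ + 20x³ + 49x² + 56x − 43.
Step 4: lead(−4x⁴ + 20x³ + 49x² + 56x − 43) ÷ lead(D) = −4x⁴ ÷ −x = 4x³. Subtract (4x³)·D = −4x⁴ + 28x³. Remainder: −8x³ + 49x² + 56x − 43.
Step 5: lead(−8x³ + 49x² + 56x − 43) ÷ lead(D) = −8x³ ÷ −x = 8x². Subtract (8x²)·D = −8x³ + 56x². Remainder: −7x² + 56x − 43.
Step 6: lead(−7x² + 56x − 43) ÷ lead(D) = −7x² ÷ −x = 7x. Subtract (7x)·D = −7x² + 49x. Remainder: 7x − 43.
Step 7: lead(7x − 43) ÷ lead(D) = 7x ÷ −x = −7. Subtract (−7)·D = 7x − 49. Remainder: 6.

Q(x) = 5x⁶ + 8x⁵ + 9x⁴ + 4x³ + 8x² + 7x − 7; R(x) = 6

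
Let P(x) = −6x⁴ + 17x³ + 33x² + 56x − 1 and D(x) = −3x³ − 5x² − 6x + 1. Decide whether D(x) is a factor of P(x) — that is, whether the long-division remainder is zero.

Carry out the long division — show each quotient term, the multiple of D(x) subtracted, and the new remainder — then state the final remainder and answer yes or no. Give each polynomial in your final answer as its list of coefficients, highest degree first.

Step 1: lead(−6x⁴ + 17x³ + 33x² + 56x − 1) ÷ lead(D) = −6x⁴ ÷ −3x³ = 2x. Subtract (2x)·D = −6x⁴ − 10x³ − 12x² + 2x. Remainder: 27x³ + 45x² + 54x − 1.
Step 2: lead(27x³ + 45x² + 54x − 1) ÷ lead(D) = 27x³ ÷ −3x³ = −9. Subtract (−9)·D = 27x³ + 45x² + 54x − 9. Remainder: 8.

R = [8], so D(x) is not a factor of P(x). no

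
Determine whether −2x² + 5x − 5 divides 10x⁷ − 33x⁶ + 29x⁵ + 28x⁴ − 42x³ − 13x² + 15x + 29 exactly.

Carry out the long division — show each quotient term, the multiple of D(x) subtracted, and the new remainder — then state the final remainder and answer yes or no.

R(x) = −1, so D(x) is not a factor of P(x). no

Step 1: lead(10x⁷ − 33x⁶ + 29x⁵ + 28x⁴ − 42x³ − 13x² + 15x + 29) ÷ lead(D) = 10x⁷ ÷ −2x² = −5x⁵. Subtract (−5x⁵)·D = 10x⁷ − 25x⁶ + 25x⁵. Remainder: −8x⁶ + 4x⁵ + 28x⁴ − 42x³ − 13x² + 15x + 29.
Step 2: lead(−8x⁶ + 4x⁵ + 28x⁴ − 42x³ − 13x² + 15x + 29) ÷ lead(D) = −8x⁶ ÷ −2x² = 4x⁴. Subtract (4x⁴)·D = −8x⁶ + 20x⁵ − 20x⁴. Remainder: −16x⁵ + 48x⁴ − 42x³ − 13x² + 15x + 29.
Step 3: lead(−16x⁵ + 48x⁴ − 42x³ − 13x² + 15x + 29) ÷ lead(D) = −16x⁵ ÷ −2x² = 8x³. Subtract (8x³)·D = −16x⁵ + 40x⁴ − 40x³. Remainder: 8x⁴ − 2x³ − 13x² + 15x + 29.
Step 4: lead(8x⁴ − 2x³ − 13x² + 15x + 29) ÷ lead(D) = 8x⁴ ÷ −2x² = −4x². Subtract (−4x²)·D = 8x⁴ − 20x³ + 20x². Remainder: 18x³ − 33x² + 15x + 29.
Step 5: lead(18x³ − 33x² + 15x + 29) ÷ lead(D) = 18x³ ÷ −2x² = −9x. Subtract (−9x)·D = 18x³ − 45x² + 45x. Remainder: 12x² − 30x + 29.
Step 6: lead(12x² − 30x + 29) ÷ lead(D) = 12x² ÷ −2x² = −6. Subtract (−6)·D = 12x² − 30x + 30. Remainder: −1.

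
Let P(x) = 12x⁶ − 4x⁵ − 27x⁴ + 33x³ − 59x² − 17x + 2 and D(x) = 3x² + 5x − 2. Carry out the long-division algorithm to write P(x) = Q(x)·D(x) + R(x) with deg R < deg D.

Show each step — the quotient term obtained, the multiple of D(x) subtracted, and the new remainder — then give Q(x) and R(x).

Q(x) = 4x⁴ − 8x³ + 7x² − 6x − 5; R(x) = −4x − 8

Step 1: lead(12x⁶ − 4x⁵ − 27x⁴ + 33x³ − 59x² − 17x + 2) ÷ lead(D) = 12x⁶ ÷ 3x² = 4x⁴. Subtract (4x⁴)·D = 12x⁶ + 20x⁵ − 8x⁴. Remainder: −24x⁵ − 19x⁴ + 33x³ − 59x² − 17x + 2.
Step 2: lead(−24x⁵ − 19x⁴ + 33x³ − 59x² − 17x + 2) ÷ lead(D) = −24x⁵ ÷ 3x² = −8x³. Subtract (−8x³)·D = −24x⁵ − 40x⁴ + 16x³. Remainder: 21x⁴ + 17x³ − 59x² − 17x + 2.
Step 3: lead(21x⁴ + 17x³ − 59x² − 17x + 2) ÷ lead(D) = 21x⁴ ÷ 3x² = 7x². Subtract (7x²)·D = 21x⁴ + 35x³ − 14x². Remainder: −18x³ − 45x² − 17x + 2.
Step 4: lead(−18x³ − 45x² − 17x + 2) ÷ lead(D) = −18x³ ÷ 3x² = −6x. Subtract (−6x)·D = −18x³ − 30x² + 12x. Remainder: −15x² − 29x + 2.
Step 5: lead(−15x² − 29x + 2) ÷ lead(D) = −15x² ÷ 3x² = −5. Subtract (−5)·D = −15x² − 25x + 10. Remainder: −4x − 8.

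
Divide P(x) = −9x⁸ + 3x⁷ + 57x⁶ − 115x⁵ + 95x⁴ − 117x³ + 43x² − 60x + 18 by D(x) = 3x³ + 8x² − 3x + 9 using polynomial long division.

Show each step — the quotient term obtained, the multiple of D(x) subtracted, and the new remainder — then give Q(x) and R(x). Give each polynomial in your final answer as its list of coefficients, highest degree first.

Step 1: lead(−9x⁸ + 3x⁷ + 57x⁶ − 115x⁵ + 95x⁴ − 117x³ + 43x² − 60x + 18) ÷ lead(D) = −9x⁸ ÷ 3x³ = −3x⁵. Subtract (−3x⁵)·D = −9x⁸ − 24x⁷ + 9x⁶ − 27x⁵. Remainder: 27x⁷ + 48x⁶ − 88x⁵ + 95x⁴ − 117x³ + 43x² − 60x + 18.
Step 2: lead(27x⁷ + 48x⁶ − 88x⁵ + 95x⁴ − 117x³ + 43x² − 60x + 18) ÷ lead(D) = 27x⁷ ÷ 3x³ = 9x⁴. Subtract (9x⁴)·D = 27x⁷ + 72x⁶ − 27x⁵ + 81x⁴. Remainder: −24x⁶ − 61x⁵ + 14x⁴ − 117x³ + 43x² − 60x + 18.
Step 3: lead(−24x⁶ − 61x⁵ + 14x⁴ − 117x³ + 43x² − 60x + 18) ÷ lead(D) = −24x⁶ ÷ 3x³ = −8x³. Subtract (−8x³)·D = −24x⁶ − 64x⁵ + 24x⁴ − 72x³. Remainder: 3x⁵ − 10x⁴ − 45x³ + 43x² − 60x + 18.
Step 4: lead(3x⁵ − 10x⁴ − 45x³ + 43x² − 60x + 18) ÷ lead(D) = 3x⁵ ÷ 3x³ = x². Subtract (x²)·D = 3x⁵ + 8x⁴ − 3x³ + 9x². Remainder: −18x⁴ − 42x³ + 34x² − 60x + 18.
Step 5: lead(−18x⁴ − 42x³ + 34x² − 60x + 18) ÷ lead(D) = −18x⁴ ÷ 3x³ = −6x. Subtract (−6x)·D = −18x⁴ − 48x³ + 18x² − 54x. Remainder: 6x³ + 16x² − 6x + 18.
Step 6: lead(6x³ + 16x² − 6x + 18) ÷ lead(D) = 6x³ ÷ 3x³ = 2. Subtract (2)·D = 6x³ + 16x² − 6x + 18. Remainder: 0.

Q = [-3, 9, -8, 1, -6, 2]; R = [0]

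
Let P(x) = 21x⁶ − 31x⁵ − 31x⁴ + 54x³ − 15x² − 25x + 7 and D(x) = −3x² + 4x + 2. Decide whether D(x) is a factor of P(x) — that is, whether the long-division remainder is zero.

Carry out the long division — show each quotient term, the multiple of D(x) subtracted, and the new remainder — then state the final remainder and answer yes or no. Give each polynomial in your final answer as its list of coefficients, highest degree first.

Step 1: lead(21x⁶ − 31x⁵ − 31x⁴ + 54x³ − 15x² − 25x + 7) ÷ lead(D) = 21x⁶ ÷ −3x² = −7x⁴. Subtract (−7x⁴)·D = 21x⁶ − 28x⁵ − 14x⁴. Remainder: −3x⁵ − 17x⁴ + 54x³ − 15x² − 25x + 7.
Step 2: lead(−3x⁵ − 17x⁴ + 54x³ − 15x² − 25x + 7) ÷ lead(D) = −3x⁵ ÷ −3x² = x³. Subtract (x³)·D = −3x⁵ + 4x⁴ + 2x³. Remainder: −21x⁴ + 52x³ − 15x² − 25x + 7.
Step 3: lead(−21x⁴ + 52x³ − 15x² − 25x + 7) ÷ lead(D) = −21x⁴ ÷ −3x² = 7x². Subtract (7x²)·D = −21x⁴ + 28x³ + 14x². Remainder: 24x³ − 29x² − 25x + 7.
Step 4: lead(24x³ − 29x² − 25x + 7) ÷ lead(D) = 24x³ ÷ −3x² = −8x. Subtract (−8x)·D = 24x³ − 32x² − 16x. Remainder: 3x² − 9x + 7.
Step 5: lead(3x² − 9x + 7) ÷ lead(D) = 3x² ÷ −3x² = −1. Subtract (−1)·D = 3x² − 4x − 2. Remainder: −5x + 9.

R = [-5, 9], so D(x) is not a factor of P(x). no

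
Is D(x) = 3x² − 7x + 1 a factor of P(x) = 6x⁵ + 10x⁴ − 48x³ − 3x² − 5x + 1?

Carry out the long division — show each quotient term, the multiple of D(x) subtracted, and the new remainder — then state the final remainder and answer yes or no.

R(x) = 0, so D(x) is a factor of P(x). yes

Step 1: lead(6x⁵ + 10x⁴ − 48x³ − 3x² − 5x + 1) ÷ lead(D) = 6x⁵ ÷ 3x² = 2x³. Subtract (2x³)·D = 6x⁵ − 14x⁴ + 2x³. Remainder: 24x⁴ − 50x³ − 3x² − 5x + 1.
Step 2: lead(24x⁴ − 50x³ − 3x² − 5x + 1) ÷ lead(D) = 24x⁴ ÷ 3x² = 8x². Subtract (8x²)·D = 24x⁴ − 56x³ + 8x². Remainder: 6x³ − 11x² − 5x + 1.
Step 3: lead(6x³ − 11x² − 5x + 1) ÷ lead(D) = 6x³ ÷ 3x² = 2x. Subtract (2x)·D = 6x³ − 14x² + 2x. Remainder: 3x² − 7x + 1.
Step 4: lead(3x² − 7x + 1) ÷ lead(D) = 3x² ÷ 3x² = 1. Subtract (1)·D = 3x² − 7x + 1. Remainder: 0.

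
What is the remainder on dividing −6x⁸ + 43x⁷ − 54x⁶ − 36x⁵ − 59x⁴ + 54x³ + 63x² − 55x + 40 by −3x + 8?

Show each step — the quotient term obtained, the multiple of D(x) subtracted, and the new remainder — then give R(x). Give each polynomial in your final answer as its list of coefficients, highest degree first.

Step 1: lead(−6x⁸ + 43x⁷ − 54x⁶ − 36x⁵ − 59x⁴ + 54x³ + 63x² − 55x + 40) ÷ lead(D) = −6x⁸ ÷ −3x = 2x⁷. Subtract (2x⁷)·D = −6x⁸ + 16x⁷. Remainder: 27x⁷ − 54x⁶ − 36x⁵ − 59x⁴ + 54x³ + 63x² − 55x + 40.
Step 2: lead(27x⁷ − 54x⁶ − 36x⁵ − 59x⁴ + 54x³ + 63x² − 55x + 40) ÷ lead(D) = 27x⁷ ÷ −3x = −9x⁶. Subtract (−9x⁶)·D = 27x⁷ − 72x⁶. Remainder: 18x⁶ − 36x⁵ − 59x⁴ + 54x³ + 63x² − 55x + 40.
Step 3: lead(18x⁶ − 36x⁵ − 59x⁴ + 54x³ + 63x² − 55x + 40) ÷ lead(D) = 18x⁶ ÷ −3x = −6x⁵. Subtract (−6x⁵)·D = 18x⁶ − 48x⁵. Remainder: 12x⁵ − 59x⁴ + 54x³ + 63x² − 55x + 40.
Step 4: lead(12x⁵ − 59x⁴ + 54x³ + 63x² − 55x + 40) ÷ lead(D) = 12x⁵ ÷ −3x = −4x⁴. Subtract (−4x⁴)·D = 12x⁵ − 32x⁴. Remainder: −27x⁴ + 54x³ + 63x² − 55x + 40.
Step 5: lead(−27x⁴ + 54x³ + 63x² − 55x + 40) ÷ lead(D) = −27x⁴ ÷ −3x = 9x³. Subtract (9x³)·D = −27x⁴ + 72x³. Remainder: −18x³ + 63x² − 55x + 40.
Step 6: lead(−18x³ + 63x² − 55x + 40) ÷ lead(D) = −18x³ ÷ −3x = 6x². Subtract (6x²)·D = −18x³ + 48x². Remainder: 15x² − 55x + 40.
Step 7: lead(15x² − 55x + 40) ÷ lead(D) = 15x² ÷ −3x = −5x. Subtract (−5x)·D = 15x² − 40x. Remainder: −15x + 40.
Step 8: lead(−15x + 40) ÷ lead(D) = −15x ÷ −3x = 5. Subtract (5)·D = −15x + 40. Remainder: 0.

R = [0]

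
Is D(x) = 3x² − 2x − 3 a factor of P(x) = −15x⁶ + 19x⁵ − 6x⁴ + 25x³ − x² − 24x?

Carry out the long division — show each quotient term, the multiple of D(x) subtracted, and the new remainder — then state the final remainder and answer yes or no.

Step 1: lead(−15x⁶ + 19x⁵ − 6x⁴ + 25x³ − x² − 24x) ÷ lead(D) = −15x⁶ ÷ 3x² = −5x⁴. Subtract (−5x⁴)·D = −15x⁶ + 10x⁵ + 15x⁴. Remainder: 9x⁵ − 21x⁴ + 25x³ − x² − 24x.
Step 2: lead(9x⁵ − 21x⁴ + 25x³ − x² − 24x) ÷ lead(D) = 9x⁵ ÷ 3x² = 3x³. Subtract (3x³)·D = 9x⁵ − 6x⁴ − 9x³. Remainder: −15x⁴ + 34x³ − x² − 24x.
Step 3: lead(−15x⁴ + 34x³ − x² − 24x) ÷ lead(D) = −15x⁴ ÷ 3x² = −5x². Subtract (−5x²)·D = −15x⁴ + 10x³ + 15x². Remainder: 24x³ − 16x² − 24x.
Step 4: lead(24x³ − 16x² − 24x) ÷ lead(D) = 24x³ ÷ 3x² = 8x. Subtract (8x)·D = 24x³ − 16x² − 24x. Remainder: 0.

R(x) = 0, so D(x) is a factor of P(x). yes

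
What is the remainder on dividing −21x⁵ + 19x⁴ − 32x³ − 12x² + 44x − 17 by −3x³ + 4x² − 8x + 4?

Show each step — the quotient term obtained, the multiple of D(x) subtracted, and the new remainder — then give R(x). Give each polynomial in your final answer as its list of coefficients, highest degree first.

Step 1: lead(−21x⁵ + 19x⁴ − 32x³ − 12x² + 44x − 17) ÷ lead(D) = −21x⁵ ÷ −3x³ = 7x². Subtract (7x²)·D = −21x⁵ + 28x⁴ − 56x³ + 28x². Remainder: −9x⁴ + 24x³ − 40x² + 44x − 17.
Step 2: lead(−9x⁴ + 24x³ − 40x² + 44x − 17) ÷ lead(D) = −9x⁴ ÷ −3x³ = 3x. Subtract (3x)·D = −9x⁴ + 12x³ − 24x² + 12x. Remainder: 12x³ − 16x² + 32x − 17.
Step 3: lead(12x³ − 16x² + 32x − 17) ÷ lead(D) = 12x³ ÷ −3x³ = −4. Subtract (−4)·D = 12x³ − 16x² + 32x − 16. Remainder: −1.

R = [-1]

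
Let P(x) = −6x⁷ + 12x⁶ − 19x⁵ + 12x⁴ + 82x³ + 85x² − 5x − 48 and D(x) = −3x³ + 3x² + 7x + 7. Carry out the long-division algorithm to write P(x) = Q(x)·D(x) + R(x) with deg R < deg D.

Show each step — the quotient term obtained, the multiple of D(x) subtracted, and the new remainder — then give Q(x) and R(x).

Step 1: lead(−6x⁷ + 12x⁶ − 19x⁵ + 12x⁴ + 82x³ + 85x² − 5x − 48) ÷ lead(D) = −6x⁷ ÷ −3x³ = 2x⁴. Subtract (2x⁴)·D = −6x⁷ + 6x⁶ + 14x⁵ + 14x⁴. Remainder: 6x⁶ − 33x⁵ − 2x⁴ + 82x³ + 85x² − 5x − 48.
Step 2: lead(6x⁶ − 33x⁵ − 2x⁴ + 82x³ + 85x² − 5x − 48) ÷ lead(D) = 6x⁶ ÷ −3x³ = −2x³. Subtract (−2x³)·D = 6x⁶ − 6x⁵ − 14x⁴ − 14x³. Remainder: −27x⁵ + 12x⁴ + 96x³ + 85x² − 5x − 48.
Step 3: lead(−27x⁵ + 12x⁴ + 96x³ + 85x² − 5x − 48) ÷ lead(D) = −27x⁵ ÷ −3x³ = 9x². Subtract (9x²)·D = −27x⁵ + 27x⁴ + 63x³ + 63x². Remainder: −15x⁴ + 33x³ + 22x² − 5x − 48.
Step 4: lead(−15x⁴ + 33x³ + 22x² − 5x − 48) ÷ lead(D) = −15x⁴ ÷ −3x³ = 5x. Subtract (5x)·D = −15x⁴ + 15x³ + 35x² + 35x. Remainder: 18x³ − 13x² − 40x − 48.
Step 5: lead(18x³ − 13x² − 40x − 48) ÷ lead(D) = 18x³ ÷ −3x³ = −6. Subtract (−6)·D = 18x³ − 18x² − 42x − 42. Remainder: 5x² + 2x − 6.

Q(x) = 2x⁴ − 2x³ + 9x² + 5x − 6; R(x) = 5x² + 2x − 6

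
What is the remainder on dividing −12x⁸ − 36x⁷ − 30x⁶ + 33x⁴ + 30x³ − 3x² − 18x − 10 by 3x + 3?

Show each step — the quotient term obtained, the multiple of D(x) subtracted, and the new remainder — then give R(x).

Step 1: lead(−12x⁸ − 36x⁷ − 30x⁶ + 33x⁴ + 30x³ − 3x² − 18x − 10) ÷ lead(D) = −12x⁸ ÷ 3x = −4x⁷. Subtract (−4x⁷)·D = −12x⁸ − 12x⁷. Remainder: −24x⁷ − 30x⁶ + 33x⁴ + 30x³ − 3x² − 18x − 10.
Step 2: lead(−24x⁷ − 30x⁶ + 33x⁴ + 30x³ − 3x² − 18x − 10) ÷ lead(D) = −24x⁷ ÷ 3x = −8x⁶. Subtract (−8x⁶)·D = −24x⁷ − 24x⁶. Remainder: −6x⁶ + 33x⁴ + 30x³ − 3x² − 18x − 10.
Step 3: lead(−6x⁶ + 33x⁴ + 30x³ − 3x² − 18x − 10) ÷ lead(D) = −6x⁶ ÷ 3x = −2x⁵. Subtract (−2x⁵)·D = −6x⁶ − 6x⁵. Remainder: 6x⁵ + 33x⁴ + 30x³ − 3x² − 18x − 10.
Step 4: lead(6x⁵ + 33x⁴ + 30x³ − 3x² − 18x − 10) ÷ lead(D) = 6x⁵ ÷ 3x = 2x⁴. Subtract (2x⁴)·D = 6x⁵ + 6x⁴. Remainder: 27x⁴ + 30x³ − 3x² − 18x − 10.
Step 5: lead(27x⁴ + 30x³ − 3x² − 18x − 10) ÷ lead(D) = 27x⁴ ÷ 3x = 9x³. Subtract (9x³)·D = 27x⁴ + 27x³. Remainder: 3x³ − 3x² − 18x − 10.
Step 6: lead(3x³ − 3x² − 18x − 10) ÷ lead(D) = 3x³ ÷ 3x = x². Subtract (x²)·D = 3x³ + 3x². Remainder: −6x² − 18x − 10.
Step 7: lead(−6x² − 18x − 10) ÷ lead(D) = −6x² ÷ 3x = −2x. Subtract (−2x)·D = −6x² − 6x. Remainder: −12x − 10.
Step 8: lead(−12x − 10) ÷ lead(D) = −12x ÷ 3x = −4. Subtract (−4)·D = −12x − 12. Remainder: 2.

R(x) = 2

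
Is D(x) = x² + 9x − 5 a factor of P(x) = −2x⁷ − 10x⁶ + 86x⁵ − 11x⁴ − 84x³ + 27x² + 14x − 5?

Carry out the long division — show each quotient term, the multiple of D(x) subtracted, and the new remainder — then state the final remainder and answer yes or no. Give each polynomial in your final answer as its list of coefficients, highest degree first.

R = [0], so D(x) is a factor of P(x). yes

Step 1: lead(−2x⁷ − 10x⁶ + 86x⁵ − 11x⁴ − 84x³ + 27x² + 14x − 5) ÷ lead(D) = −2x⁷ ÷ x² = −2x⁵. Subtract (−2x⁵)·D = −2x⁷ − 18x⁶ + 10x⁵. Remainder: 8x⁶ + 76x⁵ − 11x⁴ − 84x³ + 27x² + 14x − 5.
Step 2: lead(8x⁶ + 76x⁵ − 11x⁴ − 84x³ + 27x² + 14x − 5) ÷ lead(D) = 8x⁶ ÷ x² = 8x⁴. Subtract (8x⁴)·D = 8x⁶ + 72x⁵ − 40x⁴. Remainder: 4x⁵ + 29x⁴ − 84x³ + 27x² + 14x − 5.
Step 3: lead(4x⁵ + 29x⁴ − 84x³ + 27x² + 14x − 5) ÷ lead(D) = 4x⁵ ÷ x² = 4x³. Subtract (4x³)·D = 4x⁵ + 36x⁴ − 20x³. Remainder: −7x⁴ − 64x³ + 27x² + 14x − 5.
Step 4: lead(−7x⁴ − 64x³ + 27x² + 14x − 5) ÷ lead(D) = −7x⁴ ÷ x² = −7x². Subtract (−7x²)·D = −7x⁴ − 63x³ + 35x². Remainder: −x³ − 8x² + 14x − 5.
Step 5: lead(−x³ − 8x² + 14x − 5) ÷ lead(D) = −x³ ÷ x² = −x. Subtract (−x)·D = −x³ − 9x² + 5x. Remainder: x² + 9x − 5.
Step 6: lead(x² + 9x − 5) ÷ lead(D) = x² ÷ x² = 1. Subtract (1)·D = x² + 9x − 5. Remainder: 0.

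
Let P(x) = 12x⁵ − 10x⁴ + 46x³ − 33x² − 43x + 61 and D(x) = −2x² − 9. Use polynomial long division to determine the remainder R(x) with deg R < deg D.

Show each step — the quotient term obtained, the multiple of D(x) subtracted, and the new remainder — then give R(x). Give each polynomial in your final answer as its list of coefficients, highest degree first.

R = [-7, 7]

Step 1: lead(12x⁵ − 10x⁴ + 46x³ − 33x² − 43x + 61) ÷ lead(D) = 12x⁵ ÷ −2x² = −6x³. Subtract (−6x³)·D = 12x⁵ + 54x³. Remainder: −10x⁴ − 8x³ − 33x² − 43x + 61.
Step 2: lead(−10x⁴ − 8x³ − 33x² − 43x + 61) ÷ lead(D) = −10x⁴ ÷ −2x² = 5x². Subtract (5x²)·D = −10x⁴ − 45x². Remainder: −8x³ + 12x² − 43x + 61.
Step 3: lead(−8x³ + 12x² − 43x + 61) ÷ lead(D) = −8x³ ÷ −2x² = 4x. Subtract (4x)·D = −8x³ − 36x. Remainder: 12x² − 7x + 61.
Step 4: lead(12x² − 7x + 61) ÷ lead(D) = 12x² ÷ −2x² = −6. Subtract (−6)·D = 12x² + 54. Remainder: −7x + 7.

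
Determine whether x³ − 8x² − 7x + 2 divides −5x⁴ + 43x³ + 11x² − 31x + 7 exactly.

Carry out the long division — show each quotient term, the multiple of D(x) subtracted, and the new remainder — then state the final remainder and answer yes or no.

R(x) = 1, so D(x) is not a factor of P(x). no

Step 1: lead(−5x⁴ + 43x³ + 11x² − 31x + 7) ÷ lead(D) = −5x⁴ ÷ x³ = −5x. Subtract (−5x)·D = −5x⁴ + 40x³ + 35x² − 10x. Remainder: 3x³ − 24x² − 21x + 7.
Step 2: lead(3x³ − 24x² − 21x + 7) ÷ lead(D) = 3x³ ÷ x³ = 3. Subtract (3)·D = 3x³ − 24x² − 21x + 6. Remainder: 1.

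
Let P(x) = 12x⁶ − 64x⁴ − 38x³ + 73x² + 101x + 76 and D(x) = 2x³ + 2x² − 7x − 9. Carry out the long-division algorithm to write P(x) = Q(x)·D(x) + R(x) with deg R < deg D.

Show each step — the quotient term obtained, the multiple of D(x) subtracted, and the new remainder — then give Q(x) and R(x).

Step 1: lead(12x⁶ − 64x⁴ − 38x³ + 73x² + 101x + 76) ÷ lead(D) = 12x⁶ ÷ 2x³ = 6x³. Subtract (6x³)·D = 12x⁶ + 12x⁵ − 42x⁴ − 54x³. Remainder: −12x⁵ − 22x⁴ + 16x³ + 73x² + 101x + 76.
Step 2: lead(−12x⁵ − 22x⁴ + 16x³ + 73x² + 101x + 76) ÷ lead(D) = −12x⁵ ÷ 2x³ = −6x². Subtract (−6x²)·D = −12x⁵ − 12x⁴ + 42x³ + 54x². Remainder: −10x⁴ − 26x³ + 19x² + 101x + 76.
Step 3: lead(−10x⁴ − 26x³ + 19x² + 101x + 76) ÷ lead(D) = −10x⁴ ÷ 2x³ = −5x. Subtract (−5x)·D = −10x⁴ − 10x³ + 35x² + 45x. Remainder: −16x³ − 16x² + 56x + 76.
Step 4: lead(−16x³ − 16x² + 56x + 76) ÷ lead(D) = −16x³ ÷ 2x³ = −8. Subtract (−8)·D = −16x³ − 16x² + 56x + 72. Remainder: 4.

Q(x) = 6x³ − 6x² − 5x − 8; R(x) = 4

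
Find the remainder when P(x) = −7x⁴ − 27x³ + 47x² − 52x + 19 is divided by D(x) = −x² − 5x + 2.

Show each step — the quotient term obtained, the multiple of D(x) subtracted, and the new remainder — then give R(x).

Step 1: lead(−7x⁴ − 27x³ + 47x² − 52x + 19) ÷ lead(D) = −7x⁴ ÷ −x² = 7x². Subtract (7x²)·D = −7x⁴ − 35x³ + 14x². Remainder: 8x³ + 33x² − 52x + 19.
Step 2: lead(8x³ + 33x² − 52x + 19) ÷ lead(D) = 8x³ ÷ −x² = −8x. Subtract (−8x)·D = 8x³ + 40x² − 16x. Remainder: −7x² − 36x + 19.
Step 3: lead(−7x² − 36x + 19) ÷ lead(D) = −7x² ÷ −x² = 7. Subtract (7)·D = −7x² − 35x + 14. Remainder: −x + 5.

R(x) = −x + 5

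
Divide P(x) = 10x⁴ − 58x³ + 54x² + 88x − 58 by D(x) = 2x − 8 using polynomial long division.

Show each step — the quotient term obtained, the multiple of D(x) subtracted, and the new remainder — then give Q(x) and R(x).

Step 1: lead(10x⁴ − 58x³ + 54x² + 88x − 58) ÷ lead(D) = 10x⁴ ÷ 2x = 5x³. Subtract (5x³)·D = 10x⁴ − 40x³. Remainder: −18x³ + 54x² + 88x − 58.
Step 2: lead(−18x³ + 54x² + 88x − 58) ÷ lead(D) = −18x³ ÷ 2x = −9x². Subtract (−9x²)·D = −18x³ + 72x². Remainder: −18x² + 88x − 58.
Step 3: lead(−18x² + 88x − 58) ÷ lead(D) = −18x² ÷ 2x = −9x. Subtract (−9x)·D = −18x² + 72x. Remainder: 16x − 58.
Step 4: lead(16x − 58) ÷ lead(D) = 16x ÷ 2x = 8. Subtract (8)·D = 16x − 64. Remainder: 6.

Q(x) = 5x³ − 9x² − 9x + 8; R(x) = 6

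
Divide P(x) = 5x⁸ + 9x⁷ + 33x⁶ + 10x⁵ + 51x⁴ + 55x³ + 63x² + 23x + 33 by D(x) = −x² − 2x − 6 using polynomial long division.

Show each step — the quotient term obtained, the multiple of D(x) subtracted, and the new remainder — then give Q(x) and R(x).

Q(x) = −5x⁶ + x⁵ − 5x⁴ − 6x³ − 9x² − x − 7; R(x) = 3x − 9

Step 1: lead(5x⁸ + 9x⁷ + 33x⁶ + 10x⁵ + 51x⁴ + 55x³ + 63x² + 23x + 33) ÷ lead(D) = 5x⁸ ÷ −x² = −5x⁶. Subtract (−5x⁶)·D = 5x⁸ + 10x⁷ + 30x⁶. Remainder: −x⁷ + 3x⁶ + 10x⁵ + 51x⁴ + 55x³ + 63x² + 23x + 33.
Step 2: lead(−x⁷ + 3x⁶ + 10x⁵ + 51x⁴ + 55x³ + 63x² + 23x + 33) ÷ lead(D) = −x⁷ ÷ −x² = x⁵. Subtract (x⁵)·D = −x⁷ − 2x⁶ − 6x⁵. Remainder: 5x⁶ + 16x⁵ + 51x⁴ + 55x³ + 63x² + 23x + 33.
Step 3: lead(5x⁶ + 16x⁵ + 51x⁴ + 55x³ + 63x² + 23x + 33) ÷ lead(D) = 5x⁶ ÷ −x² = −5x⁴. Subtract (−5x⁴)·D = 5x⁶ + 10x⁵ + 30x⁴. Remainder: 6x⁵ + 21x⁴ + 55x³ + 63x² + 23x + 33.
Step 4: lead(6x⁵ + 21x⁴ + 55x³ + 63x² + 23x + 33) ÷ lead(D) = 6x⁵ ÷ −x² = −6x³. Subtract (−6x³)·D = 6x⁵ + 12x⁴ + 36x³. Remainder: 9x⁴ + 19x³ + 63x² + 23x + 33.
Step 5: lead(9x⁴ + 19x³ + 63x² + 23x + 33) ÷ lead(D) = 9x⁴ ÷ −x² = −9x². Subtract (−9x²)·D = 9x⁴ + 18x³ + 54x². Remainder: x³ + 9x² + 23x + 33.
Step 6: lead(x³ + 9x² + 23x + 33) ÷ lead(D) = x³ ÷ −x² = −x. Subtract (−x)·D = x³ + 2x² + 6x. Remainder: 7x² + 17x + 33.
Step 7: lead(7x² + 17x + 33) ÷ lead(D) = 7x² ÷ −x² = −7. Subtract (−7)·D = 7x² + 14x + 42. Remainder: 3x − 9.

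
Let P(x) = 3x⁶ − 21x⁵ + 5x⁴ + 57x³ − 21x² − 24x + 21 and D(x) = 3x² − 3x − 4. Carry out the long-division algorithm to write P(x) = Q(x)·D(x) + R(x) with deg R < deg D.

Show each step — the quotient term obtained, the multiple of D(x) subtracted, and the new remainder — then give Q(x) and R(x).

Q(x) = x⁴ − 6x³ − 3x² + 8x − 3; R(x) = −x + 9

Step 1: lead(3x⁶ − 21x⁵ + 5x⁴ + 57x³ − 21x² − 24x + 21) ÷ lead(D) = 3x⁶ ÷ 3x² = x⁴. Subtract (x⁴)·D = 3x⁶ − 3x⁵ − 4x⁴. Remainder: −18x⁵ + 9x⁴ + 57x³ − 21x² − 24x + 21.
Step 2: lead(−18x⁵ + 9x⁴ + 57x³ − 21x² − 24x + 21) ÷ lead(D) = −18x⁵ ÷ 3x² = −6x³. Subtract (−6x³)·D = −18x⁵ + 18x⁴ + 24x³. Remainder: −9x⁴ + 33x³ − 21x² − 24x + 21.
Step 3: lead(−9x⁴ + 33x³ − 21x² − 24x + 21) ÷ lead(D) = −9x⁴ ÷ 3x² = −3x². Subtract (−3x²)·D = −9x⁴ + 9x³ + 12x². Remainder: 24x³ − 33x² − 24x + 21.
Step 4: lead(24x³ − 33x² − 24x + 21) ÷ lead(D) = 24x³ ÷ 3x² = 8x. Subtract (8x)·D = 24x³ − 24x² − 32x. Remainder: −9x² + 8x + 21.
Step 5: lead(−9x² + 8x + 21) ÷ lead(D) = −9x² ÷ 3x² = −3. Subtract (−3)·D = −9x² + 9x + 12. Remainder: −x + 9.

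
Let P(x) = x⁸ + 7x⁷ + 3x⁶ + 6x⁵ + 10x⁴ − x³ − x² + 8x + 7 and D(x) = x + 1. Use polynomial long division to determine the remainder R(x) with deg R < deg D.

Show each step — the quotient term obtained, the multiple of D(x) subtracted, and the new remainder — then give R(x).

Step 1: lead(x⁸ + 7x⁷ + 3x⁶ + 6x⁵ + 10x⁴ − x³ − x² + 8x + 7) ÷ lead(D) = x⁸ ÷ x = x⁷. Subtract (x⁷)·D = x⁸ + x⁷. Remainder: 6x⁷ + 3x⁶ + 6x⁵ + 10x⁴ − x³ − x² + 8x + 7.
Step 2: lead(6x⁷ + 3x⁶ + 6x⁵ + 10x⁴ − x³ − x² + 8x + 7) ÷ lead(D) = 6x⁷ ÷ x = 6x⁶. Subtract (6x⁶)·D = 6x⁷ + 6x⁶. Remainder: −3x⁶ + 6x⁵ + 10x⁴ − x³ − x² + 8x + 7.
Step 3: lead(−3x⁶ + 6x⁵ + 10x⁴ − x³ − x² + 8x + 7) ÷ lead(D) = −3x⁶ ÷ x = −3x⁵. Subtract (−3x⁵)·D = −3x⁶ − 3x⁵. Remainder: 9x⁵ + 10x⁴ − x³ − x² + 8x + 7.
Step 4: lead(9x⁵ + 10x⁴ − x³ − x² + 8x + 7) ÷ lead(D) = 9x⁵ ÷ x = 9x⁴. Subtract (9x⁴)·D = 9x⁵ + 9x⁴. Remainder: x⁴ − x³ − x² + 8x + 7.
Step 5: lead(x⁴ − x³ − x² + 8x + 7) ÷ lead(D) = x⁴ ÷ x = x³. Subtract (x³)·D = x⁴ + x³. Remainder: −2x³ − x² + 8x + 7.
Step 6: lead(−2x³ − x² + 8x + 7) ÷ lead(D) = −2x³ ÷ x = −2x². Subtract (−2x²)·D = −2x³ − 2x². Remainder: x² + 8x + 7.
Step 7: lead(x² + 8x + 7) ÷ lead(D) = x² ÷ x = x. Subtract (x)·D = x² + x. Remainder: 7x + 7.
Step 8: lead(7x + 7) ÷ lead(D) = 7x ÷ x = 7. Subtract (7)·D = 7x + 7. Remainder: 0.

R(x) = 0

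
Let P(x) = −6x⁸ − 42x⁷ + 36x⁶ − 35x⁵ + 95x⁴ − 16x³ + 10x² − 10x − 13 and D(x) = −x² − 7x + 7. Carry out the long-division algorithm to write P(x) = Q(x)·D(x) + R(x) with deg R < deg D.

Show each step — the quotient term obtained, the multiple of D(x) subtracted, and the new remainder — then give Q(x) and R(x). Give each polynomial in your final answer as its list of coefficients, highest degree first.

Q = [6, 0, 6, -7, -4, -5, -3]; R = [4, 8]

Step 1: lead(−6x⁸ − 42x⁷ + 36x⁶ − 35x⁵ + 95x⁴ − 16x³ + 10x² − 10x − 13) ÷ lead(D) = −6x⁸ ÷ −x² = 6x⁶. Subtract (6x⁶)·D = −6x⁸ − 42x⁷ + 42x⁶. Remainder: −6x⁶ − 35x⁵ + 95x⁴ − 16x³ + 10x² − 10x − 13.
Step 2: lead(−6x⁶ − 35x⁵ + 95x⁴ − 16x³ + 10x² − 10x − 13) ÷ lead(D) = −6x⁶ ÷ −x² = 6x⁴. Subtract (6x⁴)·D = −6x⁶ − 42x⁵ + 42x⁴. Remainder: 7x⁵ + 53x⁴ − 16x³ + 10x² − 10x − 13.
Step 3: lead(7x⁵ + 53x⁴ − 16x³ + 10x² − 10x − 13) ÷ lead(D) = 7x⁵ ÷ −x² = −7x³. Subtract (−7x³)·D = 7x⁵ + 49x⁴ − 49x³. Remainder: 4x⁴ + 33x³ + 10x² − 10x − 13.
Step 4: lead(4x⁴ + 33x³ + 10x² − 10x − 13) ÷ lead(D) = 4x⁴ ÷ −x² = −4x². Subtract (−4x²)·D = 4x⁴ + 28x³ − 28x². Remainder: 5x³ + 38x² − 10x − 13.
Step 5: lead(5x³ + 38x² − 10x − 13) ÷ lead(D) = 5x³ ÷ −x² = −5x. Subtract (−5x)·D = 5x³ + 35x² − 35x. Remainder: 3x² + 25x − 13.
Step 6: lead(3x² + 25x − 13) ÷ lead(D) = 3x² ÷ −x² = −3. Subtract (−3)·D = 3x² + 21x − 21. Remainder: 4x + 8.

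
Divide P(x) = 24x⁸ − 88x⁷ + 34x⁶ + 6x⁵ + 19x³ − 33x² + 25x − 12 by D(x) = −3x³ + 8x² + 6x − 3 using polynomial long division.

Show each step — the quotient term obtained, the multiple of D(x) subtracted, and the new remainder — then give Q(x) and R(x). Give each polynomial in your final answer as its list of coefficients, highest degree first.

Step 1: lead(24x⁸ − 88x⁷ + 34x⁶ + 6x⁵ + 19x³ − 33x² + 25x − 12) ÷ lead(D) = 24x⁸ ÷ −3x³ = −8x⁵. Subtract (−8x⁵)·D = 24x⁸ − 64x⁷ − 48x⁶ + 24x⁵. Remainder: −24x⁷ + 82x⁶ − 18x⁵ + 19x³ − 33x² + 25x − 12.
Step 2: lead(−24x⁷ + 82x⁶ − 18x⁵ + 19x³ − 33x² + 25x − 12) ÷ lead(D) = −24x⁷ ÷ −3x³ = 8x⁴. Subtract (8x⁴)·D = −24x⁷ + 64x⁶ + 48x⁵ − 24x⁴. Remainder: 18x⁶ − 66x⁵ + 24x⁴ + 19x³ − 33x² + 25x − 12.
Step 3: lead(18x⁶ − 66x⁵ + 24x⁴ + 19x³ − 33x² + 25x − 12) ÷ lead(D) = 18x⁶ ÷ −3x³ = −6x³. Subtract (−6x³)·D = 18x⁶ − 48x⁵ − 36x⁴ + 18x³. Remainder: −18x⁵ + 60x⁴ + x³ − 33x² + 25x − 12.
Step 4: lead(−18x⁵ + 60x⁴ + x³ − 33x² + 25x − 12) ÷ lead(D) = −18x⁵ ÷ −3x³ = 6x². Subtract (6x²)·D = −18x⁵ + 48x⁴ + 36x³ − 18x². Remainder: 12x⁴ − 35x³ − 15x² + 25x − 12.
Step 5: lead(12x⁴ − 35x³ − 15x² + 25x − 12) ÷ lead(D) = 12x⁴ ÷ −3x³ = −4x. Subtract (−4x)·D = 12x⁴ − 32x³ − 24x² + 12x. Remainder: −3x³ + 9x² + 13x − 12.
Step 6: lead(−3x³ + 9x² + 13x − 12) ÷ lead(D) = −3x³ ÷ −3x³ = 1. Subtract (1)·D = −3x³ + 8x² + 6x − 3. Remainder: x² + 7x − 9.

Q = [-8, 8, -6, 6, -4, 1]; R = [1, 7, -9]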